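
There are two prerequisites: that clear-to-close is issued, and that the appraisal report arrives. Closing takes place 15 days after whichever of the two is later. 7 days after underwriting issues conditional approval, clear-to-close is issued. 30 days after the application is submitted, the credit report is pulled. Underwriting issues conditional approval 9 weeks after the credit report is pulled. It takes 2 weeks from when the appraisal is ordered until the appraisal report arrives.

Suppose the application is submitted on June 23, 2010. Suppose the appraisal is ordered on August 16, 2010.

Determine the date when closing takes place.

The application is submitted: Jun 23, 2010.
The credit report is pulled: Jun 23, 2010 + 30 days = Jul 23, 2010.
Underwriting issues conditional approval: Jul 23, 2010 + 9 weeks = Sep 24, 2010.
Clear-to-close is issued: Sep 24, 2010 + 7 days = Oct 1, 2010.
The appraisal is ordered: Aug 16, 2010.
The appraisal report arrives: Aug 16, 2010 + 2 weeks = Aug 30, 2010.
Both prerequisites met — clear-to-close is issued (Oct 1, 2010), the appraisal report arrives (Aug 30, 2010); the later is Oct 1, 2010.
Closing takes place: Oct 1, 2010 + 15 days = Oct 16, 2010.

October 16, 2010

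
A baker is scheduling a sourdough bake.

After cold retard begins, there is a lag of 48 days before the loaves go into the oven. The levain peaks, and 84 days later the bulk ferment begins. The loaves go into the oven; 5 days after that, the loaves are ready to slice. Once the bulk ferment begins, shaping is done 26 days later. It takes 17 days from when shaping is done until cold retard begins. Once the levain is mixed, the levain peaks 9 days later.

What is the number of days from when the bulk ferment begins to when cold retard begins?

Causal path: the bulk ferment begins → shaping is done → cold retard begins.
Total delay along the path: 26 + 17 = 43 days.

43 days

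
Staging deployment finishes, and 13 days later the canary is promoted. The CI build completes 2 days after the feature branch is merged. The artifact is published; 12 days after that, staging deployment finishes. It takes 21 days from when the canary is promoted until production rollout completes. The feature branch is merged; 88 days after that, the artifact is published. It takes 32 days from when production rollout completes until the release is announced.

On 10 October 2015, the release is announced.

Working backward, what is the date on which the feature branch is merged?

The release is announced: Oct 10, 2015.
Production rollout completes: Oct 10, 2015 − 32 days = Sep 8, 2015.
The canary is promoted: Sep 8, 2015 − 21 days = Aug 18, 2015.
Staging deployment finishes: Aug 18, 2015 − 13 days = Aug 5, 2015.
The artifact is published: Aug 5, 2015 − 12 days = Jul 24, 2015.
The feature branch is merged: Jul 24, 2015 − 88 days = Apr 27, 2015.

27 April 2015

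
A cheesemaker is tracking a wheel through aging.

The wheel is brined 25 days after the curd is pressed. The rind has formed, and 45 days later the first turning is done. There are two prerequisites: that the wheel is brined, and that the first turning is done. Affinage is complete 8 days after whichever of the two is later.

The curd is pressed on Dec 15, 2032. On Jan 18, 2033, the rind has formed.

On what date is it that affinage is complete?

Mar 12, 2033

The curd is pressed: Dec 15, 2032.
The wheel is brined: Dec 15, 2032 + 25 days = Jan 9, 2033.
The rind has formed: Jan 18, 2033.
The first turning is done: Jan 18, 2033 + 45 days = Mar 4, 2033.
Both prerequisites met — the wheel is brined (Jan 9, 2033), the first turning is done (Mar 4, 2033); the later is Mar 4, 2033.
Affinage is complete: Mar 4, 2033 + 8 days = Mar 12, 2033.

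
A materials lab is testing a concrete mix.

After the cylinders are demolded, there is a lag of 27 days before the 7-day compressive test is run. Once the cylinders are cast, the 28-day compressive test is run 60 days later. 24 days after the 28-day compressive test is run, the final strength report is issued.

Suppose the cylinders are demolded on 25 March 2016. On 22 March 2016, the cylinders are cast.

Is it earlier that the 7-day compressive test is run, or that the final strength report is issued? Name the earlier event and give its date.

The cylinders are demolded: Mar 25, 2016.
The 7-day compressive test is run: Mar 25, 2016 + 27 days = Apr 21, 2016.
The cylinders are cast: Mar 22, 2016.
The 28-day compressive test is run: Mar 22, 2016 + 60 days = May 21, 2016.
The final strength report is issued: May 21, 2016 + 24 days = Jun 14, 2016.
Comparing: the 7-day compressive test is run on Apr 21, 2016 vs the final strength report is issued on Jun 14, 2016. Earlier: the 7-day compressive test is run.

The 7-day compressive test is run — 21 April 2016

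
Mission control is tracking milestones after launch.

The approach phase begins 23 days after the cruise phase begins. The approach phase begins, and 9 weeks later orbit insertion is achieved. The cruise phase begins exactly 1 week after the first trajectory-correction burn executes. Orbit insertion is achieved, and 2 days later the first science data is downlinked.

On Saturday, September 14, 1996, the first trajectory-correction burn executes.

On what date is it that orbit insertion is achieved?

Monday, December 16, 1996

The first trajectory-correction burn executes: Sep 14, 1996.
The cruise phase begins: Sep 14, 1996 + 1 week = Sep 21, 1996.
The approach phase begins: Sep 21, 1996 + 23 days = Oct 14, 1996.
Orbit insertion is achieved: Oct 14, 1996 + 9 weeks = Dec 16, 1996.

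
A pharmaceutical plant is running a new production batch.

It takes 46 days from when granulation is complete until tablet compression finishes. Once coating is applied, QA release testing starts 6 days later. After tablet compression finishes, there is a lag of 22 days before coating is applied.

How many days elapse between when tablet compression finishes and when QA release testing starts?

Causal path: tablet compression finishes → coating is applied → QA release testing starts.
Total delay along the path: 22 + 6 = 28 days.

28 days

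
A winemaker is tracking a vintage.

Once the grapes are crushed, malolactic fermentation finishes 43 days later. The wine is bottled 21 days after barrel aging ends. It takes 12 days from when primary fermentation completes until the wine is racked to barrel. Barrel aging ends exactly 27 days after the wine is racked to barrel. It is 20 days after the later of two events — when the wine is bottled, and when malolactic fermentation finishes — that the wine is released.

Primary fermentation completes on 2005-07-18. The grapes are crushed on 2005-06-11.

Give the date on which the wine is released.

Primary fermentation completes: Jul 18, 2005.
The wine is racked to barrel: Jul 18, 2005 + 12 days = Jul 30, 2005.
Barrel aging ends: Jul 30, 2005 + 27 days = Aug 26, 2005.
The wine is bottled: Aug 26, 2005 + 21 days = Sep 16, 2005.
The grapes are crushed: Jun 11, 2005.
Malolactic fermentation finishes: Jun 11, 2005 + 43 days = Jul 24, 2005.
Both prerequisites met — the wine is bottled (Sep 16, 2005), malolactic fermentation finishes (Jul 24, 2005); the later is Sep 16, 2005.
The wine is released: Sep 16, 2005 + 20 days = Oct 6, 2005.

2005-10-06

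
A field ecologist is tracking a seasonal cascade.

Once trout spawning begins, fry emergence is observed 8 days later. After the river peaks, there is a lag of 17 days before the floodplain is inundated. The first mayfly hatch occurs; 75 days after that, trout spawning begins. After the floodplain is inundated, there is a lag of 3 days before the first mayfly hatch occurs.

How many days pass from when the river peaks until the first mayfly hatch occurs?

Causal path: the river peaks → the floodplain is inundated → the first mayfly hatch occurs.
Total delay along the path: 17 + 3 = 20 days.

20 days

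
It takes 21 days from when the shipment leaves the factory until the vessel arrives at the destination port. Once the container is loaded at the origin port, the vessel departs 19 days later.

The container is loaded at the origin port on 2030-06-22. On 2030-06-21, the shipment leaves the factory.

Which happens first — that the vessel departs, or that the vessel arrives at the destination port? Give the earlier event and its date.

The container is loaded at the origin port: Jun 22, 2030.
The vessel departs: Jun 22, 2030 + 19 days = Jul 11, 2030.
The shipment leaves the factory: Jun 21, 2030.
The vessel arrives at the destination port: Jun 21, 2030 + 21 days = Jul 12, 2030.
Comparing: the vessel departs on Jul 11, 2030 vs the vessel arrives at the destination port on Jul 12, 2030. Earlier: the vessel departs.

The vessel departs — 2030-07-11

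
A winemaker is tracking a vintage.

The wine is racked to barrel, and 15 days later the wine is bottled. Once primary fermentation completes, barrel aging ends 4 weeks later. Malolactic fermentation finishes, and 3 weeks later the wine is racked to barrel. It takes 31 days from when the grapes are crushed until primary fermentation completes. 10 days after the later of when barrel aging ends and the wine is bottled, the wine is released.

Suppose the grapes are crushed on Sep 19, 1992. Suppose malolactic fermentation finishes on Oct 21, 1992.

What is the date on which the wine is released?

Dec 6, 1992

The grapes are crushed: Sep 19, 1992.
Primary fermentation completes: Sep 19, 1992 + 31 days = Oct 20, 1992.
Barrel aging ends: Oct 20, 1992 + 4 weeks = Nov 17, 1992.
Malolactic fermentation finishes: Oct 21, 1992.
The wine is racked to barrel: Oct 21, 1992 + 3 weeks = Nov 11, 1992.
The wine is bottled: Nov 11, 1992 + 15 days = Nov 26, 1992.
Both prerequisites met — barrel aging ends (Nov 17, 1992), the wine is bottled (Nov 26, 1992); the later is Nov 26, 1992.
The wine is released: Nov 26, 1992 + 10 days = Dec 6, 1992.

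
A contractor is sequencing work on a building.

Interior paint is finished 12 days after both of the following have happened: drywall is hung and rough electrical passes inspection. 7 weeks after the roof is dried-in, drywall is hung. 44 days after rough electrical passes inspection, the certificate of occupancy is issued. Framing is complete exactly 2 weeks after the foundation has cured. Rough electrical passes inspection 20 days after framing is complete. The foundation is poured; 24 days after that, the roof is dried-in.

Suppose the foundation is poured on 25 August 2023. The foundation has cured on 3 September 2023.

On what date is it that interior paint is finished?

18 November 2023

The foundation is poured: Aug 25, 2023.
The roof is dried-in: Aug 25, 2023 + 24 days = Sep 18, 2023.
Drywall is hung: Sep 18, 2023 + 7 weeks = Nov 6, 2023.
The foundation has cured: Sep 3, 2023.
Framing is complete: Sep 3, 2023 + 2 weeks = Sep 17, 2023.
Rough electrical passes inspection: Sep 17, 2023 + 20 days = Oct 7, 2023.
Both prerequisites met — drywall is hung (Nov 6, 2023), rough electrical passes inspection (Oct 7, 2023); the later is Nov 6, 2023.
Interior paint is finished: Nov 6, 2023 + 12 days = Nov 18, 2023.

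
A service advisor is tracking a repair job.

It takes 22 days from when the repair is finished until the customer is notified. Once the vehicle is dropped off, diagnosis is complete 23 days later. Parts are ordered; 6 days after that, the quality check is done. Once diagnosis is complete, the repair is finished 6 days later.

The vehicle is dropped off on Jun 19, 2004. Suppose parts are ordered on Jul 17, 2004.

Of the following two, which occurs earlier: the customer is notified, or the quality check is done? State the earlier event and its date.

The quality check is done — Jul 23, 2004

The vehicle is dropped off: Jun 19, 2004.
Diagnosis is complete: Jun 19, 2004 + 23 days = Jul 12, 2004.
The repair is finished: Jul 12, 2004 + 6 days = Jul 18, 2004.
The customer is notified: Jul 18, 2004 + 22 days = Aug 9, 2004.
Parts are ordered: Jul 17, 2004.
The quality check is done: Jul 17, 2004 + 6 days = Jul 23, 2004.
Comparing: the customer is notified on Aug 9, 2004 vs the quality check is done on Jul 23, 2004. Earlier: the quality check is done.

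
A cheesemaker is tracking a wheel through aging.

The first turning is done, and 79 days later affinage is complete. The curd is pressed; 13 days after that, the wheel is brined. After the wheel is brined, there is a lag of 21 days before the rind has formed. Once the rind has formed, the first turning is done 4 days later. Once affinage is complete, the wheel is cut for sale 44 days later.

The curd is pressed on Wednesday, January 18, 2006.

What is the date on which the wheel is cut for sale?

Wednesday, June 28, 2006

The curd is pressed: Jan 18, 2006.
The wheel is brined: Jan 18, 2006 + 13 days = Jan 31, 2006.
The rind has formed: Jan 31, 2006 + 21 days = Feb 21, 2006.
The first turning is done: Feb 21, 2006 + 4 days = Feb 25, 2006.
Affinage is complete: Feb 25, 2006 + 79 days = May 15, 2006.
The wheel is cut for sale: May 15, 2006 + 44 days = Jun 28, 2006.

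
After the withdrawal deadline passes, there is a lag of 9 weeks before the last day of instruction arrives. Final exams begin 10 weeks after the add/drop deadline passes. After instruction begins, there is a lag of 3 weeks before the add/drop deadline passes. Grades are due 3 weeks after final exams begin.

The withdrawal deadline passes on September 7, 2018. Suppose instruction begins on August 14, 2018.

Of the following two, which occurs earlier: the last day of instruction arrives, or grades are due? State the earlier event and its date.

The withdrawal deadline passes: Sep 7, 2018.
The last day of instruction arrives: Sep 7, 2018 + 9 weeks = Nov 9, 2018.
Instruction begins: Aug 14, 2018.
The add/drop deadline passes: Aug 14, 2018 + 3 weeks = Sep 4, 2018.
Final exams begin: Sep 4, 2018 + 10 weeks = Nov 13, 2018.
Grades are due: Nov 13, 2018 + 3 weeks = Dec 4, 2018.
Comparing: the last day of instruction arrives on Nov 9, 2018 vs grades are due on Dec 4, 2018. Earlier: the last day of instruction arrives.

The last day of instruction arrives — November 9, 2018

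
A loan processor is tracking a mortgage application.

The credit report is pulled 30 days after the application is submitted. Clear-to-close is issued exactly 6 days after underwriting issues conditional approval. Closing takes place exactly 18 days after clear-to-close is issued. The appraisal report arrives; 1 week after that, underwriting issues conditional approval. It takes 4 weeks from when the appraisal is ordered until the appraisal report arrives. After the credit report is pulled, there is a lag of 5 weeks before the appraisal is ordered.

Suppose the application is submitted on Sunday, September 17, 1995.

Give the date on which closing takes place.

The application is submitted: Sep 17, 1995.
The credit report is pulled: Sep 17, 1995 + 30 days = Oct 17, 1995.
The appraisal is ordered: Oct 17, 1995 + 5 weeks = Nov 21, 1995.
The appraisal report arrives: Nov 21, 1995 + 4 weeks = Dec 19, 1995.
Underwriting issues conditional approval: Dec 19, 1995 + 1 week = Dec 26, 1995.
Clear-to-close is issued: Dec 26, 1995 + 6 days = Jan 1, 1996.
Closing takes place: Jan 1, 1996 + 18 days = Jan 19, 1996.

Friday, January 19, 1996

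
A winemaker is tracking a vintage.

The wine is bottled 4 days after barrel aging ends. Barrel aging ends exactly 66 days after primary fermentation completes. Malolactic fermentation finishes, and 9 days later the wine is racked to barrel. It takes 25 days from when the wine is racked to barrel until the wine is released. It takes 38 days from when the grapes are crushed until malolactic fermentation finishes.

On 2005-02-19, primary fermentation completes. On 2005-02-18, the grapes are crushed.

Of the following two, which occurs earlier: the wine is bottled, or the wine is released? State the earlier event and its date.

Primary fermentation completes: Feb 19, 2005.
Barrel aging ends: Feb 19, 2005 + 66 days = Apr 26, 2005.
The wine is bottled: Apr 26, 2005 + 4 days = Apr 30, 2005.
The grapes are crushed: Feb 18, 2005.
Malolactic fermentation finishes: Feb 18, 2005 + 38 days = Mar 28, 2005.
The wine is racked to barrel: Mar 28, 2005 + 9 days = Apr 6, 2005.
The wine is released: Apr 6, 2005 + 25 days = May 1, 2005.
Comparing: the wine is bottled on Apr 30, 2005 vs the wine is released on May 1, 2005. Earlier: the wine is bottled.

The wine is bottled — 2005-04-30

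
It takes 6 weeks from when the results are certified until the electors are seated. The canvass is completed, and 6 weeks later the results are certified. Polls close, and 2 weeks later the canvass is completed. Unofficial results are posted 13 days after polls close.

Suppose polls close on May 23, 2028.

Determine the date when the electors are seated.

Polls close: May 23, 2028.
The canvass is completed: May 23, 2028 + 2 weeks = Jun 6, 2028.
The results are certified: Jun 6, 2028 + 6 weeks = Jul 18, 2028.
The electors are seated: Jul 18, 2028 + 6 weeks = Aug 29, 2028.

August 29, 2028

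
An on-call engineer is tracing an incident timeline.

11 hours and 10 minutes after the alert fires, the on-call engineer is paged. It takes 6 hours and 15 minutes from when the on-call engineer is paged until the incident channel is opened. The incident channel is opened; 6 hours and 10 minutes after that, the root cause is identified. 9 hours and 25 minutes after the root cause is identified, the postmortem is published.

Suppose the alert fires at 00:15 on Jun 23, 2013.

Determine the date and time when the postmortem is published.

09:15 on Jun 24, 2013

The alert fires: 00:15 Jun 23, 2013.
The on-call engineer is paged: 00:15 Jun 23, 2013 + 11h10m = 11:25 Jun 23, 2013.
The incident channel is opened: 11:25 Jun 23, 2013 + 6h15m = 17:40 Jun 23, 2013.
The root cause is identified: 17:40 Jun 23, 2013 + 6h10m = 23:50 Jun 23, 2013.
The postmortem is published: 23:50 Jun 23, 2013 + 9h25m = 09:15 Jun 24, 2013.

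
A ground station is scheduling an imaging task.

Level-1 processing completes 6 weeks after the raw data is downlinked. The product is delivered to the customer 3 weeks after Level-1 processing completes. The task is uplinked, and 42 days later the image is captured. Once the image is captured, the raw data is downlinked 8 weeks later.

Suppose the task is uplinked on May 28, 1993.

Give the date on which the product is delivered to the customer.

November 5, 1993

The task is uplinked: May 28, 1993.
The image is captured: May 28, 1993 + 42 days = Jul 9, 1993.
The raw data is downlinked: Jul 9, 1993 + 8 weeks = Sep 3, 1993.
Level-1 processing completes: Sep 3, 1993 + 6 weeks = Oct 15, 1993.
The product is delivered to the customer: Oct 15, 1993 + 3 weeks = Nov 5, 1993.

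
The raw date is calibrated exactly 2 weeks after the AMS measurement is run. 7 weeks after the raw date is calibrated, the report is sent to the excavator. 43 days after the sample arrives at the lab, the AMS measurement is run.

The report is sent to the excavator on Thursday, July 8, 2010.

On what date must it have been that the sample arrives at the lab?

Wednesday, March 24, 2010

The report is sent to the excavator: Jul 8, 2010.
The raw date is calibrated: Jul 8, 2010 − 7 weeks = May 20, 2010.
The AMS measurement is run: May 20, 2010 − 2 weeks = May 6, 2010.
The sample arrives at the lab: May 6, 2010 − 43 days = Mar 24, 2010.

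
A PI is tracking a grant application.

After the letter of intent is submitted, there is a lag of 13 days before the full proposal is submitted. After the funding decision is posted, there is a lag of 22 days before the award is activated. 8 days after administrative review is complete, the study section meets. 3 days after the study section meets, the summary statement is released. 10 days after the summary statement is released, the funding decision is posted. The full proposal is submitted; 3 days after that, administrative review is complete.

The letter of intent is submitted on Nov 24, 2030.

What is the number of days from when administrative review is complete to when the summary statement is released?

Causal path: administrative review is complete → the study section meets → the summary statement is released.
Total delay along the path: 8 + 3 = 11 days.

11 days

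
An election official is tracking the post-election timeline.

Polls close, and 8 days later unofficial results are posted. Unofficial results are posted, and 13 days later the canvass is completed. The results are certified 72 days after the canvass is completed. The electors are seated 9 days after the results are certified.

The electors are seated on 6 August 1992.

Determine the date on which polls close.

26 April 1992

The electors are seated: Aug 6, 1992.
The results are certified: Aug 6, 1992 − 9 days = Jul 28, 1992.
The canvass is completed: Jul 28, 1992 − 72 days = May 17, 1992.
Unofficial results are posted: May 17, 1992 − 13 days = May 4, 1992.
Polls close: May 4, 1992 − 8 days = Apr 26, 1992.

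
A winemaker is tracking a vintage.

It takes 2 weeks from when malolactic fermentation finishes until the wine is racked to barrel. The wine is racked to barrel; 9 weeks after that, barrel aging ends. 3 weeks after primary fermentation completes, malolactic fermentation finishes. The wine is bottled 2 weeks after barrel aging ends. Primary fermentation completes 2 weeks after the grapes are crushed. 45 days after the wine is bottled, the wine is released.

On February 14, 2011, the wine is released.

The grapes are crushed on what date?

August 27, 2010

The wine is released: Feb 14, 2011.
The wine is bottled: Feb 14, 2011 − 45 days = Dec 31, 2010.
Barrel aging ends: Dec 31, 2010 − 2 weeks = Dec 17, 2010.
The wine is racked to barrel: Dec 17, 2010 − 9 weeks = Oct 15, 2010.
Malolactic fermentation finishes: Oct 15, 2010 − 2 weeks = Oct 1, 2010.
Primary fermentation completes: Oct 1, 2010 − 3 weeks = Sep 10, 2010.
The grapes are crushed: Sep 10, 2010 − 2 weeks = Aug 27, 2010.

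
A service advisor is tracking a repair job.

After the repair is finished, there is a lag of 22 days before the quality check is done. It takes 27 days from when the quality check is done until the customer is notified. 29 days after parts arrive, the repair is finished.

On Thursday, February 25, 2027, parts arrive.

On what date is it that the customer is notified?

Parts arrive: Feb 25, 2027.
The repair is finished: Feb 25, 2027 + 29 days = Mar 26, 2027.
The quality check is done: Mar 26, 2027 + 22 days = Apr 17, 2027.
The customer is notified: Apr 17, 2027 + 27 days = May 14, 2027.

Friday, May 14, 2027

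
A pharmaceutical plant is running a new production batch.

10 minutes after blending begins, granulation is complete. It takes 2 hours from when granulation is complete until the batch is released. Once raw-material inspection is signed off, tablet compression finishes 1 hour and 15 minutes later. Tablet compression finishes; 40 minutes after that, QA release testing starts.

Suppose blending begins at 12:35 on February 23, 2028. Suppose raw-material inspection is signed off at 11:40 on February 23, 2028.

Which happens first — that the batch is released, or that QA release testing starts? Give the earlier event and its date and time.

QA release testing starts — 13:35 on February 23, 2028

Blending begins: 12:35 Feb 23, 2028.
Granulation is complete: 12:35 Feb 23, 2028 + 10m = 12:45 Feb 23, 2028.
The batch is released: 12:45 Feb 23, 2028 + 2h = 14:45 Feb 23, 2028.
Raw-material inspection is signed off: 11:40 Feb 23, 2028.
Tablet compression finishes: 11:40 Feb 23, 2028 + 1h15m = 12:55 Feb 23, 2028.
QA release testing starts: 12:55 Feb 23, 2028 + 40m = 13:35 Feb 23, 2028.
Comparing: the batch is released at 14:45 Feb 23, 2028 vs QA release testing starts at 13:35 Feb 23, 2028. Earlier: QA release testing starts.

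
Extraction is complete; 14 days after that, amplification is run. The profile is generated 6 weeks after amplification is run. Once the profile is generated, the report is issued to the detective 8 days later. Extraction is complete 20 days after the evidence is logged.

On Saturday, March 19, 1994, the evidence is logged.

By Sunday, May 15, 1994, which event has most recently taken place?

Amplification is run

The evidence is logged: Mar 19, 1994.
Extraction is complete: Mar 19, 1994 + 20 days = Apr 8, 1994.
Amplification is run: Apr 8, 1994 + 14 days = Apr 22, 1994.
The profile is generated: Apr 22, 1994 + 6 weeks = Jun 3, 1994.
The report is issued to the detective: Jun 3, 1994 + 8 days = Jun 11, 1994.
May 15, 1994 falls between when amplification is run (Apr 22, 1994) and when the profile is generated (Jun 3, 1994).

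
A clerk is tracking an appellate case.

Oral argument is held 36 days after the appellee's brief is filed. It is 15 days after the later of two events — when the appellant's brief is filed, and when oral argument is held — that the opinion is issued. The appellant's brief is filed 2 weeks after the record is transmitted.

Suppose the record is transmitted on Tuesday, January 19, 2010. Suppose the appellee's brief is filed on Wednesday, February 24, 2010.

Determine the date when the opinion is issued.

Friday, April 16, 2010

The record is transmitted: Jan 19, 2010.
The appellant's brief is filed: Jan 19, 2010 + 2 weeks = Feb 2, 2010.
The appellee's brief is filed: Feb 24, 2010.
Oral argument is held: Feb 24, 2010 + 36 days = Apr 1, 2010.
Both prerequisites met — the appellant's brief is filed (Feb 2, 2010), oral argument is held (Apr 1, 2010); the later is Apr 1, 2010.
The opinion is issued: Apr 1, 2010 + 15 days = Apr 16, 2010.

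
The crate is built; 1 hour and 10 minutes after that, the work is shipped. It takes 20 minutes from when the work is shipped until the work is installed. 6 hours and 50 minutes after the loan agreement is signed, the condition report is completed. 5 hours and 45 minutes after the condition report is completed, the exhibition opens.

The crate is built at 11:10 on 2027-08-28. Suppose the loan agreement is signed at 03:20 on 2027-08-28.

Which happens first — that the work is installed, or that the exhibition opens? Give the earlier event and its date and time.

The crate is built: 11:10 Aug 28, 2027.
The work is shipped: 11:10 Aug 28, 2027 + 1h10m = 12:20 Aug 28, 2027.
The work is installed: 12:20 Aug 28, 2027 + 20m = 12:40 Aug 28, 2027.
The loan agreement is signed: 03:20 Aug 28, 2027.
The condition report is completed: 03:20 Aug 28, 2027 + 6h50m = 10:10 Aug 28, 2027.
The exhibition opens: 10:10 Aug 28, 2027 + 5h45m = 15:55 Aug 28, 2027.
Comparing: the work is installed at 12:40 Aug 28, 2027 vs the exhibition opens at 15:55 Aug 28, 2027. Earlier: the work is installed.

The work is installed — 12:40 on 2027-08-28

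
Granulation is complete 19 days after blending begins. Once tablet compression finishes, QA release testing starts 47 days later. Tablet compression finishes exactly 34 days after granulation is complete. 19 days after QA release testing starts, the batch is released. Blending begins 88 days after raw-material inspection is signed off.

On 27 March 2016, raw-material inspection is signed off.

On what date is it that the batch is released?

20 October 2016

Raw-material inspection is signed off: Mar 27, 2016.
Blending begins: Mar 27, 2016 + 88 days = Jun 23, 2016.
Granulation is complete: Jun 23, 2016 + 19 days = Jul 12, 2016.
Tablet compression finishes: Jul 12, 2016 + 34 days = Aug 15, 2016.
QA release testing starts: Aug 15, 2016 + 47 days = Oct 1, 2016.
The batch is released: Oct 1, 2016 + 19 days = Oct 20, 2016.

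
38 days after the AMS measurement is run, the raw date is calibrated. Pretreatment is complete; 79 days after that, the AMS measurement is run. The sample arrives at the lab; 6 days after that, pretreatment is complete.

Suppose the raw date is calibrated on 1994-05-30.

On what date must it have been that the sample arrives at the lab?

The raw date is calibrated: May 30, 1994.
The AMS measurement is run: May 30, 1994 − 38 days = Apr 22, 1994.
Pretreatment is complete: Apr 22, 1994 − 79 days = Feb 2, 1994.
The sample arrives at the lab: Feb 2, 1994 − 6 days = Jan 27, 1994.

1994-01-27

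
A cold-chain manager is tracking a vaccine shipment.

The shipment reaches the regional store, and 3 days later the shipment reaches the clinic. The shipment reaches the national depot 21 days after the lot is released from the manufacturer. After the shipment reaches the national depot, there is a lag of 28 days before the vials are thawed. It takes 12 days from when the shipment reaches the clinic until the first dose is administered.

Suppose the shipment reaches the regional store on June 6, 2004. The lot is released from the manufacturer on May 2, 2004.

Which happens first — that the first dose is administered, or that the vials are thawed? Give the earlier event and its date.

The vials are thawed — June 20, 2004

The shipment reaches the regional store: Jun 6, 2004.
The shipment reaches the clinic: Jun 6, 2004 + 3 days = Jun 9, 2004.
The first dose is administered: Jun 9, 2004 + 12 days = Jun 21, 2004.
The lot is released from the manufacturer: May 2, 2004.
The shipment reaches the national depot: May 2, 2004 + 21 days = May 23, 2004.
The vials are thawed: May 23, 2004 + 28 days = Jun 20, 2004.
Comparing: the first dose is administered on Jun 21, 2004 vs the vials are thawed on Jun 20, 2004. Earlier: the vials are thawed.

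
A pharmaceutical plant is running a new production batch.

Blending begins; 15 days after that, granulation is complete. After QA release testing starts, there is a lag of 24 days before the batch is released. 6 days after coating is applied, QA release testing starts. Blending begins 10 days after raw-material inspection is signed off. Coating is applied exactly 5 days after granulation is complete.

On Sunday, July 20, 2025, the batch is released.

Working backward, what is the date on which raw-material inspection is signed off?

Wednesday, May 21, 2025

The batch is released: Jul 20, 2025.
QA release testing starts: Jul 20, 2025 − 24 days = Jun 26, 2025.
Coating is applied: Jun 26, 2025 − 6 days = Jun 20, 2025.
Granulation is complete: Jun 20, 2025 − 5 days = Jun 15, 2025.
Blending begins: Jun 15, 2025 − 15 days = May 31, 2025.
Raw-material inspection is signed off: May 31, 2025 − 10 days = May 21, 2025.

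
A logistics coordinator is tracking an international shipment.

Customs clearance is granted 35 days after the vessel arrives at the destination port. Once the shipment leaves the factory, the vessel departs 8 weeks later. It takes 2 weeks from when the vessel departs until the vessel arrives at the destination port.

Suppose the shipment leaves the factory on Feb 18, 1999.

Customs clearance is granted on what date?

Jun 3, 1999

The shipment leaves the factory: Feb 18, 1999.
The vessel departs: Feb 18, 1999 + 8 weeks = Apr 15, 1999.
The vessel arrives at the destination port: Apr 15, 1999 + 2 weeks = Apr 29, 1999.
Customs clearance is granted: Apr 29, 1999 + 35 days = Jun 3, 1999.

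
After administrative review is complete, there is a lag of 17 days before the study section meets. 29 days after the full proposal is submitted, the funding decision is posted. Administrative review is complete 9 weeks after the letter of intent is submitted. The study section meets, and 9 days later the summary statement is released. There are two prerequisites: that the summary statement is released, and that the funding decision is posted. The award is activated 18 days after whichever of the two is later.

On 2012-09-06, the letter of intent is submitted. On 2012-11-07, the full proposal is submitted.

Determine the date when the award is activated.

The letter of intent is submitted: Sep 6, 2012.
Administrative review is complete: Sep 6, 2012 + 9 weeks = Nov 8, 2012.
The study section meets: Nov 8, 2012 + 17 days = Nov 25, 2012.
The summary statement is released: Nov 25, 2012 + 9 days = Dec 4, 2012.
The full proposal is submitted: Nov 7, 2012.
The funding decision is posted: Nov 7, 2012 + 29 days = Dec 6, 2012.
Both prerequisites met — the summary statement is released (Dec 4, 2012), the funding decision is posted (Dec 6, 2012); the later is Dec 6, 2012.
The award is activated: Dec 6, 2012 + 18 days = Dec 24, 2012.

2012-12-24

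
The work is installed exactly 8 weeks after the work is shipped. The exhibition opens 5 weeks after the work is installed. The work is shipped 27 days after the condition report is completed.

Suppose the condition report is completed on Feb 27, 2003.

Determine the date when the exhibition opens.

Jun 25, 2003

The condition report is completed: Feb 27, 2003.
The work is shipped: Feb 27, 2003 + 27 days = Mar 26, 2003.
The work is installed: Mar 26, 2003 + 8 weeks = May 21, 2003.
The exhibition opens: May 21, 2003 + 5 weeks = Jun 25, 2003.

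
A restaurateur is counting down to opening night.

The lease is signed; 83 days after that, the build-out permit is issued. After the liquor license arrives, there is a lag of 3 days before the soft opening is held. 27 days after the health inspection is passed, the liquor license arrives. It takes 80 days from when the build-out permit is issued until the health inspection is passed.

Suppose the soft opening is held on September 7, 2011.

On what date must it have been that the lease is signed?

The soft opening is held: Sep 7, 2011.
The liquor license arrives: Sep 7, 2011 − 3 days = Sep 4, 2011.
The health inspection is passed: Sep 4, 2011 − 27 days = Aug 8, 2011.
The build-out permit is issued: Aug 8, 2011 − 80 days = May 20, 2011.
The lease is signed: May 20, 2011 − 83 days = Feb 26, 2011.

February 26, 2011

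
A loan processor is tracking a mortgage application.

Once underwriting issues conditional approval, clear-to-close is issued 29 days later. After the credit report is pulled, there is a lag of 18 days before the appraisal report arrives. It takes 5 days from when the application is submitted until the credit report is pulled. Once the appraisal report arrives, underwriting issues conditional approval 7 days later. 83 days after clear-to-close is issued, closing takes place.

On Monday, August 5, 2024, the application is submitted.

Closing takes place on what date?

Wednesday, December 25, 2024

The application is submitted: Aug 5, 2024.
The credit report is pulled: Aug 5, 2024 + 5 days = Aug 10, 2024.
The appraisal report arrives: Aug 10, 2024 + 18 days = Aug 28, 2024.
Underwriting issues conditional approval: Aug 28, 2024 + 7 days = Sep 4, 2024.
Clear-to-close is issued: Sep 4, 2024 + 29 days = Oct 3, 2024.
Closing takes place: Oct 3, 2024 + 83 days = Dec 25, 2024.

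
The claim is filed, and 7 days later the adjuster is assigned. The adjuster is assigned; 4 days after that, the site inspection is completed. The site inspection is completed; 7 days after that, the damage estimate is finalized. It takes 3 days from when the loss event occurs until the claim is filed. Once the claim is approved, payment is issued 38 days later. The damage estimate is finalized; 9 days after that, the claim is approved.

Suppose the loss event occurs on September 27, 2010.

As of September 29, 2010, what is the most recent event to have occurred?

The loss event occurs: Sep 27, 2010.
The claim is filed: Sep 27, 2010 + 3 days = Sep 30, 2010.
The adjuster is assigned: Sep 30, 2010 + 7 days = Oct 7, 2010.
The site inspection is completed: Oct 7, 2010 + 4 days = Oct 11, 2010.
The damage estimate is finalized: Oct 11, 2010 + 7 days = Oct 18, 2010.
The claim is approved: Oct 18, 2010 + 9 days = Oct 27, 2010.
Payment is issued: Oct 27, 2010 + 38 days = Dec 4, 2010.
Sep 29, 2010 falls between when the loss event occurs (Sep 27, 2010) and when the claim is filed (Sep 30, 2010).

The loss event occurs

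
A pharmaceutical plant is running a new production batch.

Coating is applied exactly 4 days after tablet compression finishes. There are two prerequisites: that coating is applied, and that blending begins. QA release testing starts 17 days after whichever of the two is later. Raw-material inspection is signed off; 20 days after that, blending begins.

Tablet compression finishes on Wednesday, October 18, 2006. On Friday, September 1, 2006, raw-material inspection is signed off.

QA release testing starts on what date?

Tablet compression finishes: Oct 18, 2006.
Coating is applied: Oct 18, 2006 + 4 days = Oct 22, 2006.
Raw-material inspection is signed off: Sep 1, 2006.
Blending begins: Sep 1, 2006 + 20 days = Sep 21, 2006.
Both prerequisites met — coating is applied (Oct 22, 2006), blending begins (Sep 21, 2006); the later is Oct 22, 2006.
QA release testing starts: Oct 22, 2006 + 17 days = Nov 8, 2006.

Wednesday, November 8, 2006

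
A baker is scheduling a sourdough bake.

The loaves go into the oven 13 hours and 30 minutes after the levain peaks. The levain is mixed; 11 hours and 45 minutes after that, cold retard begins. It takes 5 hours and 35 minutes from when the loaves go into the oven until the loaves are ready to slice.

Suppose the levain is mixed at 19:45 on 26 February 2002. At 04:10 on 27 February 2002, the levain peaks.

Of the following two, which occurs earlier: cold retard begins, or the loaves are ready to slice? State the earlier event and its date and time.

Cold retard begins — 07:30 on 27 February 2002

The levain is mixed: 19:45 Feb 26, 2002.
Cold retard begins: 19:45 Feb 26, 2002 + 11h45m = 07:30 Feb 27, 2002.
The levain peaks: 04:10 Feb 27, 2002.
The loaves go into the oven: 04:10 Feb 27, 2002 + 13h30m = 17:40 Feb 27, 2002.
The loaves are ready to slice: 17:40 Feb 27, 2002 + 5h35m = 23:15 Feb 27, 2002.
Comparing: cold retard begins at 07:30 Feb 27, 2002 vs the loaves are ready to slice at 23:15 Feb 27, 2002. Earlier: cold retard begins.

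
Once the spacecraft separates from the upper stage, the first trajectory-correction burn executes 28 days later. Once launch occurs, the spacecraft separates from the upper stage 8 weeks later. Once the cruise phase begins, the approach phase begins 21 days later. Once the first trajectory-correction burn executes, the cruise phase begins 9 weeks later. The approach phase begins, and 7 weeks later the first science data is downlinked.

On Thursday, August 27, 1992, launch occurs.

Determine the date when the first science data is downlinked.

Thursday, April 1, 1993

Launch occurs: Aug 27, 1992.
The spacecraft separates from the upper stage: Aug 27, 1992 + 8 weeks = Oct 22, 1992.
The first trajectory-correction burn executes: Oct 22, 1992 + 28 days = Nov 19, 1992.
The cruise phase begins: Nov 19, 1992 + 9 weeks = Jan 21, 1993.
The approach phase begins: Jan 21, 1993 + 21 days = Feb 11, 1993.
The first science data is downlinked: Feb 11, 1993 + 7 weeks = Apr 1, 1993.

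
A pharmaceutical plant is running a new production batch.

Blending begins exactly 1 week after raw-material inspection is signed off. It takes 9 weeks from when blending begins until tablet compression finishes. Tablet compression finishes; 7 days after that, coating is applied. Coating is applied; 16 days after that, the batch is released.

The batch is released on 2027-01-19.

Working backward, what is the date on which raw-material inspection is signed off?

2026-10-18

The batch is released: Jan 19, 2027.
Coating is applied: Jan 19, 2027 − 16 days = Jan 3, 2027.
Tablet compression finishes: Jan 3, 2027 − 7 days = Dec 27, 2026.
Blending begins: Dec 27, 2026 − 9 weeks = Oct 25, 2026.
Raw-material inspection is signed off: Oct 25, 2026 − 1 week = Oct 18, 2026.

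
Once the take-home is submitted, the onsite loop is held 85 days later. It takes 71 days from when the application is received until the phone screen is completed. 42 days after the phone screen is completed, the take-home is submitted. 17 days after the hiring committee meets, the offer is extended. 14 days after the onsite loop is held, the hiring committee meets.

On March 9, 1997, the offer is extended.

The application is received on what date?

The offer is extended: Mar 9, 1997.
The hiring committee meets: Mar 9, 1997 − 17 days = Feb 20, 1997.
The onsite loop is held: Feb 20, 1997 − 14 days = Feb 6, 1997.
The take-home is submitted: Feb 6, 1997 − 85 days = Nov 13, 1996.
The phone screen is completed: Nov 13, 1996 − 42 days = Oct 2, 1996.
The application is received: Oct 2, 1996 − 71 days = Jul 23, 1996.

July 23, 1996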